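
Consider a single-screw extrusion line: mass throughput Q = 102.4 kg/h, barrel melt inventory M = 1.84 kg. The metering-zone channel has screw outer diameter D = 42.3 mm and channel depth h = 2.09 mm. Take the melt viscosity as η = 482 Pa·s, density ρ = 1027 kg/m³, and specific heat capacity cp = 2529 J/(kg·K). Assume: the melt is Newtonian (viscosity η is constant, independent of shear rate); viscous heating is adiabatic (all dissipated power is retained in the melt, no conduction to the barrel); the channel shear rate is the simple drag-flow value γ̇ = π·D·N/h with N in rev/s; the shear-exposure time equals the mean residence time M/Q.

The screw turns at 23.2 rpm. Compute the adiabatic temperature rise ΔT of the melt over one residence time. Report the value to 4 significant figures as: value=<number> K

Q_s = Q / 3600 = 102.4 / 3600 = 0.0284444 kg/s
t_res = M / Q_s = 1.84 ÷ 0.0284444 = 64.6875 s
Geometry in metres: D = 42.3 mm → 0.0423 m, h = 2.09 mm → 0.00209 m; screw speed N = 23.2 rpm = 0.386667 rev/s
γ̇ = π D N / h = (π)(0.0423)(0.386667) / 0.00209 = 24.5856 s⁻¹
Adiabatic rise: ΔT = η γ̇² t_res / (ρ cp) = 482·(24.5856)²·64.6875 / (1027·2529) = 7.2562 K

value=7.256 K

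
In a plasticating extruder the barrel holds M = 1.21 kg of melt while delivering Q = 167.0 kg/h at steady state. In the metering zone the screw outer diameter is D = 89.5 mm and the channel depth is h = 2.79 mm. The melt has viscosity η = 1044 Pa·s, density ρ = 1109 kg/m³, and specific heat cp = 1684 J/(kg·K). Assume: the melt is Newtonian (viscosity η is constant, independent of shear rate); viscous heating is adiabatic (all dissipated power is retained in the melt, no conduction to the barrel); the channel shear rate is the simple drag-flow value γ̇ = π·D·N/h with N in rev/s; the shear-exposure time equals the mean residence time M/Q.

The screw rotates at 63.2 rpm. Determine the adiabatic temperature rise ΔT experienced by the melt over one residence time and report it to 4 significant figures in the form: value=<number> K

value=164.3 K

Q_s = Q / 3600 = 167.0 / 3600 = 0.0463889 kg/s
Mean residence time: t_res = M/Q_s = 1.21 kg / 0.0463889 kg/s = 26.0838 s
Geometry in metres: D = 89.5 mm → 0.0895 m, h = 2.79 mm → 0.00279 m; screw speed N = 63.2 rpm = 1.05333 rev/s
γ̇ = π·D·N / h = π · 0.0895 · 1.05333 / 0.00279 = 106.154 s⁻¹
Adiabatic rise: ΔT = η γ̇² t_res / (ρ cp) = 1044·(106.154)²·26.0838 / (1109·1684) = 164.311 K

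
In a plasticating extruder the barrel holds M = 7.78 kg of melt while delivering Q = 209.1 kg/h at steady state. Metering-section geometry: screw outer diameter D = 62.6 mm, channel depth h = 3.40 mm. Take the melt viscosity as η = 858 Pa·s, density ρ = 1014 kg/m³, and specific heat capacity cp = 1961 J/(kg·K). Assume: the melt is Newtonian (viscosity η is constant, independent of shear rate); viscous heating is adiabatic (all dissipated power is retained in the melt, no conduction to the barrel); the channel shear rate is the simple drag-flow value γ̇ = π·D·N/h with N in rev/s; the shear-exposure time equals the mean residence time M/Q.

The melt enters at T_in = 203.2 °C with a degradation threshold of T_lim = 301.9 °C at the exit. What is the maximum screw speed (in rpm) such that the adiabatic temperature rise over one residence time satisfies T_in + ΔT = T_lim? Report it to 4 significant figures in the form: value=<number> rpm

Throughput in SI: Q_s = 209.1 kg/h ÷ 3600 s/h = 0.0580833 kg/s
t_res = M / Q_s = 7.78 / 0.0580833 = 133.945 s
Convert to metres: D = 0.0626 m, h = 0.0034 m
ΔT_a = T_lim − T_in = 301.9 − 203.2 = 98.7 K
Invert ΔT = ηγ̇²t_res/(ρcp) for γ̇: γ̇_max² = ΔT_a ρ cp / (η t_res) = 98.7·1014·1961 / (858·133.945) = 1707.72 s⁻²
Take the square root: γ̇_max = √(1707.72) = 41.3246 s⁻¹
Solve γ̇ = πDN/h for N: N_max = γ̇_max·h/(π·D) = 41.3246 × 0.0034 / (π × 0.0626) = 0.714436 rev/s = 42.8662 rpm

value=42.87 rpm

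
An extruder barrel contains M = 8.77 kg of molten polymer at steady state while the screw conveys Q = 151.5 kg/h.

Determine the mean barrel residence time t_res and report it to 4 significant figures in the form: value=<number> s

value=208.4 s

Q_s = Q / 3600 = 151.5 / 3600 = 0.0420833 kg/s
t_res = M / Q_s = 8.77 / 0.0420833 = 208.396 s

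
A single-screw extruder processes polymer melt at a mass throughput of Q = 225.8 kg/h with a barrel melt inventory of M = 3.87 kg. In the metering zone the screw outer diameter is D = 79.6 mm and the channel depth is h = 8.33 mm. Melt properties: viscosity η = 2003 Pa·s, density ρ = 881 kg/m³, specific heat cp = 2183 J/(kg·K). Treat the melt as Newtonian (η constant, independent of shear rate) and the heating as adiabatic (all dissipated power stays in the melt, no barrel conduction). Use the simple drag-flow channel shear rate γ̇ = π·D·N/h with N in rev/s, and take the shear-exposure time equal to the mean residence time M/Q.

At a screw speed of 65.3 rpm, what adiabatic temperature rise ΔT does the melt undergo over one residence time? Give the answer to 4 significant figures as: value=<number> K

Throughput in SI: Q_s = 225.8 kg/h ÷ 3600 s/h = 0.0627222 kg/s
t_res = M / Q_s = 3.87 ÷ 0.0627222 = 61.7006 s
Geometry in metres: D = 79.6 mm → 0.0796 m, h = 8.33 mm → 0.00833 m; screw speed N = 65.3 rpm = 1.08833 rev/s
Shear rate: γ̇ = πDN/h = π·0.0796·1.08833/0.00833 = 32.6723 s⁻¹
ΔT = η·γ̇²·t_res / (ρ·cp) = 2003 · (32.6723)² · 61.7006 / (881 · 2183) = 68.5963 K

value=68.60 K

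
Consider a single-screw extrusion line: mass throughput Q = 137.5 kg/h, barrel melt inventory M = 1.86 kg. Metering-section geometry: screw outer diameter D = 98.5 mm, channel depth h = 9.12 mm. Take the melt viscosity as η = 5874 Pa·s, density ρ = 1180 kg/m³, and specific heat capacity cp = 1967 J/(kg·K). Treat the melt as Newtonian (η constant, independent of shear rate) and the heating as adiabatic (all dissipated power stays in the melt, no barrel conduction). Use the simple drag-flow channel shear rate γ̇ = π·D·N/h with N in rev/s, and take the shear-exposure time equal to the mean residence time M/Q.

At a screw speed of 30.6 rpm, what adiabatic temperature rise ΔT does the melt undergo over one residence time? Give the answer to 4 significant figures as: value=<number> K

value=36.90 K

Convert throughput: Q = 137.5 kg/h = 137.5/3600 = 0.0381944 kg/s
Mean residence time: t_res = M/Q_s = 1.86 kg / 0.0381944 kg/s = 48.6982 s
D = 98.5 mm = 0.0985 m;  h = 9.12 mm = 0.00912 m;  N = 30.6 rpm / 60 = 0.51 rev/s
Shear rate: γ̇ = πDN/h = π·0.0985·0.51/0.00912 = 17.3046 s⁻¹
Adiabatic rise: ΔT = η γ̇² t_res / (ρ cp) = 5874·(17.3046)²·48.6982 / (1180·1967) = 36.9048 K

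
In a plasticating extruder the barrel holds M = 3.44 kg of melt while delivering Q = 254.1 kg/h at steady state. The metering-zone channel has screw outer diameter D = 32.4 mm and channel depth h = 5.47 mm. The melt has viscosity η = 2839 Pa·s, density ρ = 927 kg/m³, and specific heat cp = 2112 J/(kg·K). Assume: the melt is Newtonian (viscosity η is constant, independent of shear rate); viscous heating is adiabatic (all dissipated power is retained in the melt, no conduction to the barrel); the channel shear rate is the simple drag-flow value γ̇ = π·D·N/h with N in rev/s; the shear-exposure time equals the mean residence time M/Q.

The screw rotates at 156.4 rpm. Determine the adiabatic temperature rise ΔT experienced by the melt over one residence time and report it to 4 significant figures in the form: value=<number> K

value=166.3 K

Q_s = Q / 3600 = 254.1 / 3600 = 0.0705833 kg/s
t_res = M / Q_s = 3.44 ÷ 0.0705833 = 48.7367 s
Convert to SI: D = 0.0324 m, h = 0.00547 m, N = 156.4/60 = 2.60667 rev/s
γ̇ = π D N / h = (π)(0.0324)(2.60667) / 0.00547 = 48.5057 s⁻¹
ΔT = η·γ̇²·t_res/(ρ·cp) = [2839 × 48.5057² × 48.7367] / [927 × 2112] = 166.278 K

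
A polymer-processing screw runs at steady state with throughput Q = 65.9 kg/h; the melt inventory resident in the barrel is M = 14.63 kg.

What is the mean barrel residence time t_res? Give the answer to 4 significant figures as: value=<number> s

Q_s = Q / 3600 = 65.9 / 3600 = 0.0183056 kg/s
t_res = M / Q_s = 14.63 ÷ 0.0183056 = 799.211 s

value=799.2 s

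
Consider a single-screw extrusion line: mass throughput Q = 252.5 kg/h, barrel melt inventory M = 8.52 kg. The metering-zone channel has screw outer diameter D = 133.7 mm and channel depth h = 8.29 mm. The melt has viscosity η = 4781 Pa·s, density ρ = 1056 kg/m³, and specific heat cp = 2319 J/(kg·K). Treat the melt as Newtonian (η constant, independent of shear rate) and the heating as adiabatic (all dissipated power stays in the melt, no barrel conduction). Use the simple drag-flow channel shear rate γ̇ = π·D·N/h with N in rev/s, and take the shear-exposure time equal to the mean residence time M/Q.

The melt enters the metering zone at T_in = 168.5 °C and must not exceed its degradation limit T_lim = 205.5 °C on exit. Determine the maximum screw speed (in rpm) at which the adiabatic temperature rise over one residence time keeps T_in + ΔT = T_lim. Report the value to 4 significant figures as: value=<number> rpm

value=14.79 rpm

Q_s = Q / 3600 = 252.5 / 3600 = 0.0701389 kg/s
t_res = M / Q_s = 8.52 / 0.0701389 = 121.473 s
Convert to metres: D = 0.1337 m, h = 0.00829 m
ΔT_a = T_lim − T_in = 205.5 °C − 168.5 °C = 37 K
γ̇_max² = ΔT_a·ρ·cp/(η·t_res) = 37·1056·2319/(4781·121.473) = 156.015 s⁻²
γ̇_max = sqrt(156.015) = 12.4906 s⁻¹
Solve γ̇ = πDN/h for N: N_max = γ̇_max·h/(π·D) = 12.4906 × 0.00829 / (π × 0.1337) = 0.246523 rev/s = 14.7914 rpm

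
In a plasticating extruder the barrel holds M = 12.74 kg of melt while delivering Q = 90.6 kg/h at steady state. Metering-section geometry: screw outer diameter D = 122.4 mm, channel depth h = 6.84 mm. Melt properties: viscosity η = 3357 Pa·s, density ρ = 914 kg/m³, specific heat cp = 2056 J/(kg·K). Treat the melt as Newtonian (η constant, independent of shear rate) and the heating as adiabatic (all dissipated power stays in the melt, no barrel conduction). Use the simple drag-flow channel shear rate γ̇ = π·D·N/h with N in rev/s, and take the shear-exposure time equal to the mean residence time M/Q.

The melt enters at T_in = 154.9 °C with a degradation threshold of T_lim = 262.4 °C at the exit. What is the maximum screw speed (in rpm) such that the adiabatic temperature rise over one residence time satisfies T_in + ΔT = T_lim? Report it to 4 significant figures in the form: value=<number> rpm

value=11.64 rpm

Convert throughput: Q = 90.6 kg/h = 90.6/3600 = 0.0251667 kg/s
t_res = M / Q_s = 12.74 / 0.0251667 = 506.225 s
Geometry in SI: D = 122.4 mm → 0.1224 m, h = 6.84 mm → 0.00684 m
Allowable rise: ΔT_a = T_lim − T_in = 262.4 − 154.9 = 107.5 K
γ̇_max² = ΔT_a·ρ·cp / (η·t_res) = [107.5 × 914 × 2056] / [3357 × 506.225] = 118.873 s⁻²
Take the square root: γ̇_max = √(118.873) = 10.9029 s⁻¹
N_max = γ̇_max h / (πD) = 10.9029·0.00684/(π·0.1224) = 0.193939 rev/s → ×60 = 11.6364 rpm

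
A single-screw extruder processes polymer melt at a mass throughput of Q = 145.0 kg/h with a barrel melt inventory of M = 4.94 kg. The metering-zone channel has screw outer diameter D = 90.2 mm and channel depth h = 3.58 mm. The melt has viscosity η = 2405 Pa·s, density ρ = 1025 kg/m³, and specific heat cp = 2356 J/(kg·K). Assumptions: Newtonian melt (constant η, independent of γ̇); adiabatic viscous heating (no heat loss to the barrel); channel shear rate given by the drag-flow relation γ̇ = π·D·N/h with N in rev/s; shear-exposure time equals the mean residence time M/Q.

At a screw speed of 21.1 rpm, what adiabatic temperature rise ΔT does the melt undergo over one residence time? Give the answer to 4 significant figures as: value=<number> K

value=94.64 K

Convert throughput: Q = 145.0 kg/h = 145.0/3600 = 0.0402778 kg/s
t_res = M / Q_s = 4.94 ÷ 0.0402778 = 122.648 s
Geometry in metres: D = 90.2 mm → 0.0902 m, h = 3.58 mm → 0.00358 m; screw speed N = 21.1 rpm = 0.351667 rev/s
Shear rate: γ̇ = πDN/h = π·0.0902·0.351667/0.00358 = 27.8359 s⁻¹
ΔT = η·γ̇²·t_res/(ρ·cp) = [2405 × 27.8359² × 122.648] / [1025 × 2356] = 94.6426 K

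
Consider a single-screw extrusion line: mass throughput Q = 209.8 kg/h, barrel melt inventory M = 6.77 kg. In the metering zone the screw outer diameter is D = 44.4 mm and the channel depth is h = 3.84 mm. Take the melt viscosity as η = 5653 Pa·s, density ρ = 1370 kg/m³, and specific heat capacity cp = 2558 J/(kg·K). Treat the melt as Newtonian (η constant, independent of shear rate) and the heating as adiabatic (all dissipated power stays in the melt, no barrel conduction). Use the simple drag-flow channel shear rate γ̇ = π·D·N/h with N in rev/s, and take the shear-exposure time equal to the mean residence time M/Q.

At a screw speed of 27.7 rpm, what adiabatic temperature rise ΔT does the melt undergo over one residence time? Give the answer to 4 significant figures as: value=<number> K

Convert throughput: Q = 209.8 kg/h = 209.8/3600 = 0.0582778 kg/s
t_res = M / Q_s = 6.77 ÷ 0.0582778 = 116.168 s
D = 44.4 mm = 0.0444 m;  h = 3.84 mm = 0.00384 m;  N = 27.7 rpm / 60 = 0.461667 rev/s
γ̇ = π·D·N / h = π · 0.0444 · 0.461667 / 0.00384 = 16.7699 s⁻¹
ΔT = η·γ̇²·t_res/(ρ·cp) = [5653 × 16.7699² × 116.168] / [1370 × 2558] = 52.6992 K

value=52.70 K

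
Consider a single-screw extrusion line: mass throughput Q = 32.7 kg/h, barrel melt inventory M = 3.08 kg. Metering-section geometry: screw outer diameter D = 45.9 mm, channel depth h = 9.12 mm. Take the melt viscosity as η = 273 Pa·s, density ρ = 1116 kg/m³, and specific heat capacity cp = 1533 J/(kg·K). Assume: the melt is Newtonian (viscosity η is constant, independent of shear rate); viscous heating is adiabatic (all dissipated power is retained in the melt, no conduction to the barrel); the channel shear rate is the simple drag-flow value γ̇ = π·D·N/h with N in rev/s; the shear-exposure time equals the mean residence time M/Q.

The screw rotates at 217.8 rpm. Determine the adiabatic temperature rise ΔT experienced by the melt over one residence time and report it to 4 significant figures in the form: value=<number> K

value=178.2 K

Throughput in SI: Q_s = 32.7 kg/h ÷ 3600 s/h = 0.00908333 kg/s
Mean residence time: t_res = M/Q_s = 3.08 kg / 0.00908333 kg/s = 339.083 s
Geometry in metres: D = 45.9 mm → 0.0459 m, h = 9.12 mm → 0.00912 m; screw speed N = 217.8 rpm = 3.63 rev/s
Shear rate: γ̇ = πDN/h = π·0.0459·3.63/0.00912 = 57.395 s⁻¹
Adiabatic rise: ΔT = η γ̇² t_res / (ρ cp) = 273·(57.395)²·339.083 / (1116·1533) = 178.242 K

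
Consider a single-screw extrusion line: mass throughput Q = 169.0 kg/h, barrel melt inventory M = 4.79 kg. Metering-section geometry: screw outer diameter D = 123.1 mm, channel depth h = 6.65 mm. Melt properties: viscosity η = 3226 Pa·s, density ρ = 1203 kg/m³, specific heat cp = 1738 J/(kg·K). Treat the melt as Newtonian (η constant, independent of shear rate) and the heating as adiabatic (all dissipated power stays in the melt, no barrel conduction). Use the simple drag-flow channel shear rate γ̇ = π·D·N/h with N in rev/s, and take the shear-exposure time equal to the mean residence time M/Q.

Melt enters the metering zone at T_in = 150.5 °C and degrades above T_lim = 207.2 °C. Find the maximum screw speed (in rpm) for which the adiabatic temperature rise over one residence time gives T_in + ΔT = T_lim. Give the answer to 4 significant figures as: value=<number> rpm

value=19.58 rpm

Q_s = Q / 3600 = 169.0 / 3600 = 0.0469444 kg/s
t_res = M / Q_s = 4.79 ÷ 0.0469444 = 102.036 s
Geometry in SI: D = 123.1 mm → 0.1231 m, h = 6.65 mm → 0.00665 m
ΔT_a = T_lim − T_in = 207.2 − 150.5 = 56.7 K
Invert ΔT = ηγ̇²t_res/(ρcp) for γ̇: γ̇_max² = ΔT_a ρ cp / (η t_res) = 56.7·1203·1738 / (3226·102.036) = 360.149 s⁻²
Take the square root: γ̇_max = √(360.149) = 18.9776 s⁻¹
Solve γ̇ = πDN/h for N: N_max = γ̇_max·h/(π·D) = 18.9776 × 0.00665 / (π × 0.1231) = 0.326329 rev/s = 19.5797 rpm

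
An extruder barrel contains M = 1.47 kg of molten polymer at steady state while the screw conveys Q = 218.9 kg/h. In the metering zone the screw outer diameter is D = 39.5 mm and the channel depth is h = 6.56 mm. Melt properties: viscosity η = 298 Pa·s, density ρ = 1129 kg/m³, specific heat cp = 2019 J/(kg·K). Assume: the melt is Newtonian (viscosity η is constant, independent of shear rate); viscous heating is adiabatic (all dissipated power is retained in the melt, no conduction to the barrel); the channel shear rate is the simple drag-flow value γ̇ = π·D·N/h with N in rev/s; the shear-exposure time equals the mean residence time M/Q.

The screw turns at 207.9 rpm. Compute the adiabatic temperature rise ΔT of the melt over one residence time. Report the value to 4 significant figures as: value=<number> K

Throughput in SI: Q_s = 218.9 kg/h ÷ 3600 s/h = 0.0608056 kg/s
t_res = M / Q_s = 1.47 ÷ 0.0608056 = 24.1754 s
D = 39.5 mm = 0.0395 m;  h = 6.56 mm = 0.00656 m;  N = 207.9 rpm / 60 = 3.465 rev/s
γ̇ = π D N / h = (π)(0.0395)(3.465) / 0.00656 = 65.546 s⁻¹
ΔT = η·γ̇²·t_res/(ρ·cp) = [298 × 65.546² × 24.1754] / [1129 × 2019] = 13.5785 K

value=13.58 K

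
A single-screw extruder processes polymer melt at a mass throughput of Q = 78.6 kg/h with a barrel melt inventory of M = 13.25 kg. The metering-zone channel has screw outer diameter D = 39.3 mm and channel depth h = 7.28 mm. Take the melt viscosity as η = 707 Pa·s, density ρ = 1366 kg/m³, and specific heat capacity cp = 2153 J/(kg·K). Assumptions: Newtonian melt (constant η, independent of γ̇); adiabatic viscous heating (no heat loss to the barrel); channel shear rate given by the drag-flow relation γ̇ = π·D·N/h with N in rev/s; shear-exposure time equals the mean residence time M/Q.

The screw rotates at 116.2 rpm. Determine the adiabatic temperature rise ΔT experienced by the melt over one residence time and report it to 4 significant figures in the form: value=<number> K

value=157.4 K

Throughput in SI: Q_s = 78.6 kg/h ÷ 3600 s/h = 0.0218333 kg/s
t_res = M / Q_s = 13.25 / 0.0218333 = 606.87 s
D = 39.3 mm = 0.0393 m;  h = 7.28 mm = 0.00728 m;  N = 116.2 rpm / 60 = 1.93667 rev/s
γ̇ = π D N / h = (π)(0.0393)(1.93667) / 0.00728 = 32.8447 s⁻¹
Adiabatic rise: ΔT = η γ̇² t_res / (ρ cp) = 707·(32.8447)²·606.87 / (1366·2153) = 157.381 K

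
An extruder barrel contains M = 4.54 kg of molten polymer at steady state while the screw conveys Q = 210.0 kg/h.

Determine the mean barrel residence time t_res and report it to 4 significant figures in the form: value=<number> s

value=77.83 s

Throughput in SI: Q_s = 210.0 kg/h ÷ 3600 s/h = 0.0583333 kg/s
Mean residence time: t_res = M/Q_s = 4.54 kg / 0.0583333 kg/s = 77.8286 s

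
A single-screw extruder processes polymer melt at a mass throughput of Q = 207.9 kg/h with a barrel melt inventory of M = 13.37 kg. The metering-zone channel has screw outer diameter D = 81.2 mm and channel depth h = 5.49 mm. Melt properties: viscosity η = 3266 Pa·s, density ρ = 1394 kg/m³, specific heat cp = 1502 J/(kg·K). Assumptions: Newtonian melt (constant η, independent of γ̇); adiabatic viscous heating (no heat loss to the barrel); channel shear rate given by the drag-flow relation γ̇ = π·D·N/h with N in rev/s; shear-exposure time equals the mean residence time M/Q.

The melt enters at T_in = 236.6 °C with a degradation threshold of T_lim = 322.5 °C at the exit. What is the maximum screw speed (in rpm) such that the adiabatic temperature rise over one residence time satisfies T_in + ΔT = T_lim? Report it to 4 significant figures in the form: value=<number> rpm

value=19.92 rpm

Convert throughput: Q = 207.9 kg/h = 207.9/3600 = 0.05775 kg/s
Mean residence time: t_res = M/Q_s = 13.37 kg / 0.05775 kg/s = 231.515 s
Convert to metres: D = 0.0812 m, h = 0.00549 m
ΔT_a = T_lim − T_in = 322.5 − 236.6 = 85.9 K
γ̇_max² = ΔT_a·ρ·cp / (η·t_res) = [85.9 × 1394 × 1502] / [3266 × 231.515] = 237.865 s⁻²
γ̇_max = sqrt(237.865) = 15.4229 s⁻¹
N_max = γ̇_max h / (πD) = 15.4229·0.00549/(π·0.0812) = 0.331919 rev/s → ×60 = 19.9151 rpm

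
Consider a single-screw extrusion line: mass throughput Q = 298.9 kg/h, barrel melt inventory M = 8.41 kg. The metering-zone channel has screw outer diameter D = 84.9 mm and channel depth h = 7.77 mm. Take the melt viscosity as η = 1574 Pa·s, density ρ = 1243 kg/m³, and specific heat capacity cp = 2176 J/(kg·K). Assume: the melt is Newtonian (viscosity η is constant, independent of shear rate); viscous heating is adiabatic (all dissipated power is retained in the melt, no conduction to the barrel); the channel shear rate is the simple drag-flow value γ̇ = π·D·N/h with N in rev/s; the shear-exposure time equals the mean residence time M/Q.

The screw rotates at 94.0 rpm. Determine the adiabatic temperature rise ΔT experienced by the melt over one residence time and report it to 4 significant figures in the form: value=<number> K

value=170.5 K

Convert throughput: Q = 298.9 kg/h = 298.9/3600 = 0.0830278 kg/s
Mean residence time: t_res = M/Q_s = 8.41 kg / 0.0830278 kg/s = 101.291 s
Geometry in metres: D = 84.9 mm → 0.0849 m, h = 7.77 mm → 0.00777 m; screw speed N = 94.0 rpm = 1.56667 rev/s
γ̇ = π·D·N / h = π · 0.0849 · 1.56667 / 0.00777 = 53.7791 s⁻¹
Adiabatic rise: ΔT = η γ̇² t_res / (ρ cp) = 1574·(53.7791)²·101.291 / (1243·2176) = 170.48 K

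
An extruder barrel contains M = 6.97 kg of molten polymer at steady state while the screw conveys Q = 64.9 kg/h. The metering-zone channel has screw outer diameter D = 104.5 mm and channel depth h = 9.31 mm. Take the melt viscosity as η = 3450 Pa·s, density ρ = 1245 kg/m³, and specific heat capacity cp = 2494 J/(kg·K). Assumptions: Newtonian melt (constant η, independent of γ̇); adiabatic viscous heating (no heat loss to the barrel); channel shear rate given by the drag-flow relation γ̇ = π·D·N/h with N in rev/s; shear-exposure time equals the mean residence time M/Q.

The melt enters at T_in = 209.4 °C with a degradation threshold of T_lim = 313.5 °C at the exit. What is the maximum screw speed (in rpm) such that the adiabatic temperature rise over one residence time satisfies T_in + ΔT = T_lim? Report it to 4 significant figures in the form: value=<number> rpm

Throughput in SI: Q_s = 64.9 kg/h ÷ 3600 s/h = 0.0180278 kg/s
t_res = M / Q_s = 6.97 ÷ 0.0180278 = 386.626 s
D = 104.5 mm = 0.1045 m;  h = 9.31 mm = 0.00931 m
Allowable rise: ΔT_a = T_lim − T_in = 313.5 − 209.4 = 104.1 K
γ̇_max² = ΔT_a·ρ·cp/(η·t_res) = 104.1·1245·2494/(3450·386.626) = 242.33 s⁻²
Take the square root: γ̇_max = √(242.33) = 15.5669 s⁻¹
Solve γ̇ = πDN/h for N: N_max = γ̇_max·h/(π·D) = 15.5669 × 0.00931 / (π × 0.1045) = 0.441456 rev/s = 26.4873 rpm

value=26.49 rpm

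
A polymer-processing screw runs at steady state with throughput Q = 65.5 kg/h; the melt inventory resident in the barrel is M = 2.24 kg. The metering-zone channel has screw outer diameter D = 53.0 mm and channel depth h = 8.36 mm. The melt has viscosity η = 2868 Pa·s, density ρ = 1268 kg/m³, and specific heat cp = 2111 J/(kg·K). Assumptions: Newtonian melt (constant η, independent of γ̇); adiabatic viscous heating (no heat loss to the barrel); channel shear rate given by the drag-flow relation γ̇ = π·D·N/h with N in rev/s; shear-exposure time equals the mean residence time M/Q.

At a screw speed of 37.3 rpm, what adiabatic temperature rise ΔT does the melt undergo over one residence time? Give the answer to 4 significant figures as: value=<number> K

Throughput in SI: Q_s = 65.5 kg/h ÷ 3600 s/h = 0.0181944 kg/s
t_res = M / Q_s = 2.24 / 0.0181944 = 123.115 s
D = 53.0 mm = 0.053 m;  h = 8.36 mm = 0.00836 m;  N = 37.3 rpm / 60 = 0.621667 rev/s
γ̇ = π D N / h = (π)(0.053)(0.621667) / 0.00836 = 12.3816 s⁻¹
Adiabatic rise: ΔT = η γ̇² t_res / (ρ cp) = 2868·(12.3816)²·123.115 / (1268·2111) = 20.2225 K

value=20.22 K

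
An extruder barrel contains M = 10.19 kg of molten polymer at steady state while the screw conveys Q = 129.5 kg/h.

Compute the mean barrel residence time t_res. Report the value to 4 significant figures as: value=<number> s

value=283.3 s

Throughput in SI: Q_s = 129.5 kg/h ÷ 3600 s/h = 0.0359722 kg/s
Mean residence time: t_res = M/Q_s = 10.19 kg / 0.0359722 kg/s = 283.274 s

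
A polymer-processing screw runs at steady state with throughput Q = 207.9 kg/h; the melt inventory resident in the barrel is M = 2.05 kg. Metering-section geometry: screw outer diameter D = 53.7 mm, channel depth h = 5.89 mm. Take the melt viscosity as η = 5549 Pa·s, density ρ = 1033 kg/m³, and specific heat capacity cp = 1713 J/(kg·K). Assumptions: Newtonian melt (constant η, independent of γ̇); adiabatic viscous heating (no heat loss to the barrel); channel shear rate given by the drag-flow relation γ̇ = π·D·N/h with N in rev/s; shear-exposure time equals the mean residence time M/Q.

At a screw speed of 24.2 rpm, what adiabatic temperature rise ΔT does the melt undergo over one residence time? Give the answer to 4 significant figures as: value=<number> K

value=14.86 K

Convert throughput: Q = 207.9 kg/h = 207.9/3600 = 0.05775 kg/s
Mean residence time: t_res = M/Q_s = 2.05 kg / 0.05775 kg/s = 35.4978 s
D = 53.7 mm = 0.0537 m;  h = 5.89 mm = 0.00589 m;  N = 24.2 rpm / 60 = 0.403333 rev/s
Shear rate: γ̇ = πDN/h = π·0.0537·0.403333/0.00589 = 11.5524 s⁻¹
ΔT = η·γ̇²·t_res / (ρ·cp) = 5549 · (11.5524)² · 35.4978 / (1033 · 1713) = 14.8561 K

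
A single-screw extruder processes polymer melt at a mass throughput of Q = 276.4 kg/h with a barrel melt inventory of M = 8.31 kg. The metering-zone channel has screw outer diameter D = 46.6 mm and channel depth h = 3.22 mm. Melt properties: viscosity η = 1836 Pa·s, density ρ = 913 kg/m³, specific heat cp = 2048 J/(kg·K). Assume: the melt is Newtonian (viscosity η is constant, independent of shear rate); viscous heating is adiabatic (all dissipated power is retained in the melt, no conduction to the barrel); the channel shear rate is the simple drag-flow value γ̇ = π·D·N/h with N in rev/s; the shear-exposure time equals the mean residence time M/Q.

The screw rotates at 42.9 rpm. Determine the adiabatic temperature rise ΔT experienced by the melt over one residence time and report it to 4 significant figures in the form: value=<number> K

value=112.3 K

Throughput in SI: Q_s = 276.4 kg/h ÷ 3600 s/h = 0.0767778 kg/s
t_res = M / Q_s = 8.31 / 0.0767778 = 108.234 s
Geometry in metres: D = 46.6 mm → 0.0466 m, h = 3.22 mm → 0.00322 m; screw speed N = 42.9 rpm = 0.715 rev/s
γ̇ = π D N / h = (π)(0.0466)(0.715) / 0.00322 = 32.5077 s⁻¹
ΔT = η·γ̇²·t_res / (ρ·cp) = 1836 · (32.5077)² · 108.234 / (913 · 2048) = 112.308 K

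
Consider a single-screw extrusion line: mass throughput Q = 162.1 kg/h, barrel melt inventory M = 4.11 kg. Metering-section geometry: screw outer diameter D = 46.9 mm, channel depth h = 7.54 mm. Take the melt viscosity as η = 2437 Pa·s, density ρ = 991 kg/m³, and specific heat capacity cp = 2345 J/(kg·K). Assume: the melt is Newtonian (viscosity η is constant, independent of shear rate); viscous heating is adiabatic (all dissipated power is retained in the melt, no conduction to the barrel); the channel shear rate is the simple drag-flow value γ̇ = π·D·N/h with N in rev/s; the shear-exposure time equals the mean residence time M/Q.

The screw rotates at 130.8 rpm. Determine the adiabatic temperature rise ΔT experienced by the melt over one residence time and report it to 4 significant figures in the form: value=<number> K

value=173.7 K

Convert throughput: Q = 162.1 kg/h = 162.1/3600 = 0.0450278 kg/s
t_res = M / Q_s = 4.11 ÷ 0.0450278 = 91.277 s
Convert to SI: D = 0.0469 m, h = 0.00754 m, N = 130.8/60 = 2.18 rev/s
γ̇ = π D N / h = (π)(0.0469)(2.18) / 0.00754 = 42.5998 s⁻¹
ΔT = η·γ̇²·t_res/(ρ·cp) = [2437 × 42.5998² × 91.277] / [991 × 2345] = 173.706 K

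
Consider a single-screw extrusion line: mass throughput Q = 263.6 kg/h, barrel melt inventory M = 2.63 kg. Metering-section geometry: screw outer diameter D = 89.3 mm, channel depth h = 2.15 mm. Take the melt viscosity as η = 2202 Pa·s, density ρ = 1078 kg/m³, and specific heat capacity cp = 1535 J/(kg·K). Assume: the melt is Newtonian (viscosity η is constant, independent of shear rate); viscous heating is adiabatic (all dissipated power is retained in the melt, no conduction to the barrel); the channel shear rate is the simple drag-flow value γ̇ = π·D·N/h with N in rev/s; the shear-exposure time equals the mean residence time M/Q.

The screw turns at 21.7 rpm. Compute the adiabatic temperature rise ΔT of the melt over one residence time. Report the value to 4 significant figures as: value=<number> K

value=106.5 K

Convert throughput: Q = 263.6 kg/h = 263.6/3600 = 0.0732222 kg/s
Mean residence time: t_res = M/Q_s = 2.63 kg / 0.0732222 kg/s = 35.9181 s
D = 89.3 mm = 0.0893 m;  h = 2.15 mm = 0.00215 m;  N = 21.7 rpm / 60 = 0.361667 rev/s
Shear rate: γ̇ = πDN/h = π·0.0893·0.361667/0.00215 = 47.1923 s⁻¹
ΔT = η·γ̇²·t_res / (ρ·cp) = 2202 · (47.1923)² · 35.9181 / (1078 · 1535) = 106.45 K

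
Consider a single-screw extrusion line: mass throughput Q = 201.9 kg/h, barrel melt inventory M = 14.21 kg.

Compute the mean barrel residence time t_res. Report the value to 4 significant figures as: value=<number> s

value=253.4 s

Throughput in SI: Q_s = 201.9 kg/h ÷ 3600 s/h = 0.0560833 kg/s
t_res = M / Q_s = 14.21 / 0.0560833 = 253.373 s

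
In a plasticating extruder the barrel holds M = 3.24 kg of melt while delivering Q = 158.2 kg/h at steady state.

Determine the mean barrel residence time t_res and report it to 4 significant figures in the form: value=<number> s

Q_s = Q / 3600 = 158.2 / 3600 = 0.0439444 kg/s
t_res = M / Q_s = 3.24 / 0.0439444 = 73.7295 s

value=73.73 s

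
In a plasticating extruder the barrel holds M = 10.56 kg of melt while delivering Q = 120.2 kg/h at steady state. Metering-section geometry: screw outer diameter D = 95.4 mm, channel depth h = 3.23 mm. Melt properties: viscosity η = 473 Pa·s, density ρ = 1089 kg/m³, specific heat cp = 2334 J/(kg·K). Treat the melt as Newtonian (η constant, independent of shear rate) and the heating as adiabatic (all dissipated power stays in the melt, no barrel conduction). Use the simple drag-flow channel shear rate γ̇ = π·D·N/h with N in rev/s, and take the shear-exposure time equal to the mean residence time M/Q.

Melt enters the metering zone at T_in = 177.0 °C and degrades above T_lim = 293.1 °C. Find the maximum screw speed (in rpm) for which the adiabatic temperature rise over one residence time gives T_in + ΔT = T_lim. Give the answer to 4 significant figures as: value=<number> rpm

Q_s = Q / 3600 = 120.2 / 3600 = 0.0333889 kg/s
t_res = M / Q_s = 10.56 / 0.0333889 = 316.273 s
D = 95.4 mm = 0.0954 m;  h = 3.23 mm = 0.00323 m
ΔT_a = T_lim − T_in = 293.1 − 177.0 = 116.1 K
γ̇_max² = ΔT_a·ρ·cp/(η·t_res) = 116.1·1089·2334/(473·316.273) = 1972.59 s⁻²
γ̇_max = sqrt(1972.59) = 44.4139 s⁻¹
N_max = γ̇_max·h / (π·D) = 44.4139 · 0.00323 / (π · 0.0954) = 0.478656 rev/s = 28.7193 rpm

value=28.72 rpm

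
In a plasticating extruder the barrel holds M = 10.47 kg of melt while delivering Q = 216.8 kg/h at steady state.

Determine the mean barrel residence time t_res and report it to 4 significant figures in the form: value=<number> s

value=173.9 s

Convert throughput: Q = 216.8 kg/h = 216.8/3600 = 0.0602222 kg/s
Mean residence time: t_res = M/Q_s = 10.47 kg / 0.0602222 kg/s = 173.856 s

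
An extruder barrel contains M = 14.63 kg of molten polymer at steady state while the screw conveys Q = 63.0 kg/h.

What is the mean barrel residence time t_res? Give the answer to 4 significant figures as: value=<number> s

Q_s = Q / 3600 = 63.0 / 3600 = 0.0175 kg/s
t_res = M / Q_s = 14.63 / 0.0175 = 836 s

value=836.0 s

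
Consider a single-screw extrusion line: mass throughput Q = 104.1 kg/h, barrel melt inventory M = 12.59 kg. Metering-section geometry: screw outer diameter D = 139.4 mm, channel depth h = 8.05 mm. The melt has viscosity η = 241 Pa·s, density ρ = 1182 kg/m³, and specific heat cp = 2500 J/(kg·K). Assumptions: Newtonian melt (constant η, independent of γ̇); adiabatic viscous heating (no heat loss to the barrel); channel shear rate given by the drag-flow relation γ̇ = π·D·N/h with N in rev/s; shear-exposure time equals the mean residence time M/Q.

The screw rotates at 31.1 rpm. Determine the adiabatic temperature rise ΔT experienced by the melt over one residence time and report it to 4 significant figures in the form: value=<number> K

value=28.24 K

Q_s = Q / 3600 = 104.1 / 3600 = 0.0289167 kg/s
t_res = M / Q_s = 12.59 ÷ 0.0289167 = 435.389 s
Convert to SI: D = 0.1394 m, h = 0.00805 m, N = 31.1/60 = 0.518333 rev/s
γ̇ = π D N / h = (π)(0.1394)(0.518333) / 0.00805 = 28.1985 s⁻¹
Adiabatic rise: ΔT = η γ̇² t_res / (ρ cp) = 241·(28.1985)²·435.389 / (1182·2500) = 28.2351 K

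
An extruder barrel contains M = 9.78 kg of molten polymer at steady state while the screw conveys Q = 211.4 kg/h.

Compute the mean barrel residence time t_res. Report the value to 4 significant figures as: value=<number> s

value=166.5 s

Throughput in SI: Q_s = 211.4 kg/h ÷ 3600 s/h = 0.0587222 kg/s
Mean residence time: t_res = M/Q_s = 9.78 kg / 0.0587222 kg/s = 166.547 s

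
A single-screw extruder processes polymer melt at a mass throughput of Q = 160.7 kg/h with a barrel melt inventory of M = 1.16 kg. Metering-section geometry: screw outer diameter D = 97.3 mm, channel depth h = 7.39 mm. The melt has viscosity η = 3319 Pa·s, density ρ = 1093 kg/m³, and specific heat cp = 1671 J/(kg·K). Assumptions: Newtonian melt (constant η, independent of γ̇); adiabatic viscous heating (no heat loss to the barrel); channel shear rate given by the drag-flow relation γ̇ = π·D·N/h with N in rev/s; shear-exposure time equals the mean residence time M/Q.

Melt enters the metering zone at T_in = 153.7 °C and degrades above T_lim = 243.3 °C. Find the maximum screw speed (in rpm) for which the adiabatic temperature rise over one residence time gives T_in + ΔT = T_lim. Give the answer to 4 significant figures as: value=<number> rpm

Convert throughput: Q = 160.7 kg/h = 160.7/3600 = 0.0446389 kg/s
t_res = M / Q_s = 1.16 ÷ 0.0446389 = 25.9863 s
Geometry in SI: D = 97.3 mm → 0.0973 m, h = 7.39 mm → 0.00739 m
ΔT_a = T_lim − T_in = 243.3 − 153.7 = 89.6 K
γ̇_max² = ΔT_a·ρ·cp/(η·t_res) = 89.6·1093·1671/(3319·25.9863) = 1897.37 s⁻²
γ̇_max = √1897.37 = 43.5588 s⁻¹
N_max = γ̇_max·h / (π·D) = 43.5588 · 0.00739 / (π · 0.0973) = 1.05307 rev/s = 63.1843 rpm

value=63.18 rpm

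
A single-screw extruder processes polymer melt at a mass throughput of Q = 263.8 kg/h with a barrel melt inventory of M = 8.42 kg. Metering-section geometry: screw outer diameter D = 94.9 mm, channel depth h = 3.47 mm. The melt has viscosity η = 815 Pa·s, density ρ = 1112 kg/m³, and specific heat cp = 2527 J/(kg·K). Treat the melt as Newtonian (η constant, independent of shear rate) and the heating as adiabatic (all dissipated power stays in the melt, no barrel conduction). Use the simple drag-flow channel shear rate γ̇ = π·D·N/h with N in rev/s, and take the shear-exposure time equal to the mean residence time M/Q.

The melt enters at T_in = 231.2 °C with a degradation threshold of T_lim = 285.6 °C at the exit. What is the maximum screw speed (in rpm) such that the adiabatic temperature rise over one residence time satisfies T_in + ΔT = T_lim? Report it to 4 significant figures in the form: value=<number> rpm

Convert throughput: Q = 263.8 kg/h = 263.8/3600 = 0.0732778 kg/s
t_res = M / Q_s = 8.42 ÷ 0.0732778 = 114.905 s
D = 94.9 mm = 0.0949 m;  h = 3.47 mm = 0.00347 m
ΔT_a = T_lim − T_in = 285.6 − 231.2 = 54.4 K
γ̇_max² = ΔT_a·ρ·cp/(η·t_res) = 54.4·1112·2527/(815·114.905) = 1632.34 s⁻²
γ̇_max = √1632.34 = 40.4023 s⁻¹
N_max = γ̇_max·h / (π·D) = 40.4023 · 0.00347 / (π · 0.0949) = 0.47024 rev/s = 28.2144 rpm

value=28.21 rpm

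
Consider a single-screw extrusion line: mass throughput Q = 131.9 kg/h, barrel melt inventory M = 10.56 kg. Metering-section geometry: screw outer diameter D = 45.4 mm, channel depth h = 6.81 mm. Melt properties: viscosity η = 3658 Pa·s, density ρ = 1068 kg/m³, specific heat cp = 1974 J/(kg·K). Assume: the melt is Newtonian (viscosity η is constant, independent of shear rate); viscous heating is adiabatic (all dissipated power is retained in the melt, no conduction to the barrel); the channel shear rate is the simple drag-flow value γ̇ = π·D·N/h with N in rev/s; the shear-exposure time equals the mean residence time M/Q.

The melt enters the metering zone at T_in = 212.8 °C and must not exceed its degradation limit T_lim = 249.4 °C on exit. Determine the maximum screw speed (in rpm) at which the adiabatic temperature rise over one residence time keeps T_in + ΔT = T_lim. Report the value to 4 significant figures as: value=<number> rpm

Convert throughput: Q = 131.9 kg/h = 131.9/3600 = 0.0366389 kg/s
t_res = M / Q_s = 10.56 ÷ 0.0366389 = 288.218 s
Convert to metres: D = 0.0454 m, h = 0.00681 m
ΔT_a = T_lim − T_in = 249.4 °C − 212.8 °C = 36.6 K
γ̇_max² = ΔT_a·ρ·cp / (η·t_res) = [36.6 × 1068 × 1974] / [3658 × 288.218] = 73.187 s⁻²
γ̇_max = sqrt(73.187) = 8.55494 s⁻¹
N_max = γ̇_max·h / (π·D) = 8.55494 · 0.00681 / (π · 0.0454) = 0.408468 rev/s = 24.5081 rpm

value=24.51 rpm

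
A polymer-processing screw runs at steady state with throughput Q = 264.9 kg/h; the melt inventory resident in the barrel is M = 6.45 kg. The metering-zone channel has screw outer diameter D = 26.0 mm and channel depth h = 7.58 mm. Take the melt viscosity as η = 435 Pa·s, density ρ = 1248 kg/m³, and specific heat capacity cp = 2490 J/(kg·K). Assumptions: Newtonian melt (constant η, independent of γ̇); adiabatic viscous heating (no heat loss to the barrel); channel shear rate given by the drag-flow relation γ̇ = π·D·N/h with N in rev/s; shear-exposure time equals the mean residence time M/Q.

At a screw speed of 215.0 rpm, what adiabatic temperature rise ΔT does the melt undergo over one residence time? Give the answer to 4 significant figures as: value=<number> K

value=18.30 K

Q_s = Q / 3600 = 264.9 / 3600 = 0.0735833 kg/s
t_res = M / Q_s = 6.45 ÷ 0.0735833 = 87.6557 s
Convert to SI: D = 0.026 m, h = 0.00758 m, N = 215.0/60 = 3.58333 rev/s
Shear rate: γ̇ = πDN/h = π·0.026·3.58333/0.00758 = 38.6137 s⁻¹
Adiabatic rise: ΔT = η γ̇² t_res / (ρ cp) = 435·(38.6137)²·87.6557 / (1248·2490) = 18.2952 K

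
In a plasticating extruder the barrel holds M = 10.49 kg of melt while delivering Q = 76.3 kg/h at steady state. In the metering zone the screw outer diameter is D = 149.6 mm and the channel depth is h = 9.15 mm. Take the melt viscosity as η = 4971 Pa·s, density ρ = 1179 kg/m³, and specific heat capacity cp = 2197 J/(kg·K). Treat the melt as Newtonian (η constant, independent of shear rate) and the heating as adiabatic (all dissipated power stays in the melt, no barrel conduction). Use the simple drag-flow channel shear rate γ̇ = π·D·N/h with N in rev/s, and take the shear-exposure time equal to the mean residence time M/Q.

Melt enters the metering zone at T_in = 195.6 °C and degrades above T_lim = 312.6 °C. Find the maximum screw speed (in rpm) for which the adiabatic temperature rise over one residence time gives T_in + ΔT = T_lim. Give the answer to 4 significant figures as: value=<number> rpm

Throughput in SI: Q_s = 76.3 kg/h ÷ 3600 s/h = 0.0211944 kg/s
t_res = M / Q_s = 10.49 / 0.0211944 = 494.941 s
Convert to metres: D = 0.1496 m, h = 0.00915 m
Allowable rise: ΔT_a = T_lim − T_in = 312.6 − 195.6 = 117 K
γ̇_max² = ΔT_a·ρ·cp / (η·t_res) = [117 × 1179 × 2197] / [4971 × 494.941] = 123.178 s⁻²
γ̇_max = √123.178 = 11.0986 s⁻¹
N_max = γ̇_max h / (πD) = 11.0986·0.00915/(π·0.1496) = 0.216076 rev/s → ×60 = 12.9645 rpm

value=12.96 rpm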